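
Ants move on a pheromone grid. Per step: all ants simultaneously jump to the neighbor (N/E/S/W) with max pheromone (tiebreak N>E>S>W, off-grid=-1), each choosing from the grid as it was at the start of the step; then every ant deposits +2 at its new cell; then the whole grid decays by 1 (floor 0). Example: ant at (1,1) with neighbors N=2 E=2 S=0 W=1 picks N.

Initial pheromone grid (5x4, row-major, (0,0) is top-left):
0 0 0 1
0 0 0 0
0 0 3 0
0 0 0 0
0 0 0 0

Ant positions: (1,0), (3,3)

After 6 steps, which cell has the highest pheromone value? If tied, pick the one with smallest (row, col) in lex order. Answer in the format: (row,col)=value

Step 1: ant0:(1,0)->N->(0,0) | ant1:(3,3)->N->(2,3)
  grid max=2 at (2,2)
Step 2: ant0:(0,0)->E->(0,1) | ant1:(2,3)->W->(2,2)
  grid max=3 at (2,2)
Step 3: ant0:(0,1)->E->(0,2) | ant1:(2,2)->N->(1,2)
  grid max=2 at (2,2)
Step 4: ant0:(0,2)->S->(1,2) | ant1:(1,2)->S->(2,2)
  grid max=3 at (2,2)
Step 5: ant0:(1,2)->S->(2,2) | ant1:(2,2)->N->(1,2)
  grid max=4 at (2,2)
Step 6: ant0:(2,2)->N->(1,2) | ant1:(1,2)->S->(2,2)
  grid max=5 at (2,2)
Final grid:
  0 0 0 0
  0 0 4 0
  0 0 5 0
  0 0 0 0
  0 0 0 0
Max pheromone 5 at (2,2)

Answer: (2,2)=5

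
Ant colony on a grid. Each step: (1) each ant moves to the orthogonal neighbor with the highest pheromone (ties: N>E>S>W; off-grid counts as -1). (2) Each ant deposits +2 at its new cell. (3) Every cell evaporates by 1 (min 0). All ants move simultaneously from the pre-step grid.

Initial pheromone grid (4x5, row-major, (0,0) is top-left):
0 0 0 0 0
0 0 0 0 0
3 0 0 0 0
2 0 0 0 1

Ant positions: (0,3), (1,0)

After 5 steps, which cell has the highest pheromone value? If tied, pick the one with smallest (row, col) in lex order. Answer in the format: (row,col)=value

Answer: (2,0)=4

Derivation:
Step 1: ant0:(0,3)->E->(0,4) | ant1:(1,0)->S->(2,0)
  grid max=4 at (2,0)
Step 2: ant0:(0,4)->S->(1,4) | ant1:(2,0)->S->(3,0)
  grid max=3 at (2,0)
Step 3: ant0:(1,4)->N->(0,4) | ant1:(3,0)->N->(2,0)
  grid max=4 at (2,0)
Step 4: ant0:(0,4)->S->(1,4) | ant1:(2,0)->S->(3,0)
  grid max=3 at (2,0)
Step 5: ant0:(1,4)->N->(0,4) | ant1:(3,0)->N->(2,0)
  grid max=4 at (2,0)
Final grid:
  0 0 0 0 1
  0 0 0 0 0
  4 0 0 0 0
  1 0 0 0 0
Max pheromone 4 at (2,0)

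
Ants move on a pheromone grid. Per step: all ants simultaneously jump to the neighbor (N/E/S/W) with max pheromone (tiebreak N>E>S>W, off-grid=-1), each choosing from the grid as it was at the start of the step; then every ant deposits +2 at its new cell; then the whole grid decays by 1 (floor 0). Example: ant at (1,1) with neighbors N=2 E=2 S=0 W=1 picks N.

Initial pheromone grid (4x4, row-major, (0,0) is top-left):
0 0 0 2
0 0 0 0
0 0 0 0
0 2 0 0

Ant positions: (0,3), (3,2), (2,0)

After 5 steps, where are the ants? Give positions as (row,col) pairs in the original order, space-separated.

Step 1: ant0:(0,3)->S->(1,3) | ant1:(3,2)->W->(3,1) | ant2:(2,0)->N->(1,0)
  grid max=3 at (3,1)
Step 2: ant0:(1,3)->N->(0,3) | ant1:(3,1)->N->(2,1) | ant2:(1,0)->N->(0,0)
  grid max=2 at (0,3)
Step 3: ant0:(0,3)->S->(1,3) | ant1:(2,1)->S->(3,1) | ant2:(0,0)->E->(0,1)
  grid max=3 at (3,1)
Step 4: ant0:(1,3)->N->(0,3) | ant1:(3,1)->N->(2,1) | ant2:(0,1)->E->(0,2)
  grid max=2 at (0,3)
Step 5: ant0:(0,3)->W->(0,2) | ant1:(2,1)->S->(3,1) | ant2:(0,2)->E->(0,3)
  grid max=3 at (0,3)

(0,2) (3,1) (0,3)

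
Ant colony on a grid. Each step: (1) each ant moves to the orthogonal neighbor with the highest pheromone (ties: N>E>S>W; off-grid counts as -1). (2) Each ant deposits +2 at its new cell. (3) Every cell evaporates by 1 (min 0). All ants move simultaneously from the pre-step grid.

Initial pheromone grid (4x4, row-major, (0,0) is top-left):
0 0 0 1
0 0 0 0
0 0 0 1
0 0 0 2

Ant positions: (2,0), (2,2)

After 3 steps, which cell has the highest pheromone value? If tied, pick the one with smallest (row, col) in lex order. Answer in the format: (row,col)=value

Answer: (2,3)=2

Derivation:
Step 1: ant0:(2,0)->N->(1,0) | ant1:(2,2)->E->(2,3)
  grid max=2 at (2,3)
Step 2: ant0:(1,0)->N->(0,0) | ant1:(2,3)->S->(3,3)
  grid max=2 at (3,3)
Step 3: ant0:(0,0)->E->(0,1) | ant1:(3,3)->N->(2,3)
  grid max=2 at (2,3)
Final grid:
  0 1 0 0
  0 0 0 0
  0 0 0 2
  0 0 0 1
Max pheromone 2 at (2,3)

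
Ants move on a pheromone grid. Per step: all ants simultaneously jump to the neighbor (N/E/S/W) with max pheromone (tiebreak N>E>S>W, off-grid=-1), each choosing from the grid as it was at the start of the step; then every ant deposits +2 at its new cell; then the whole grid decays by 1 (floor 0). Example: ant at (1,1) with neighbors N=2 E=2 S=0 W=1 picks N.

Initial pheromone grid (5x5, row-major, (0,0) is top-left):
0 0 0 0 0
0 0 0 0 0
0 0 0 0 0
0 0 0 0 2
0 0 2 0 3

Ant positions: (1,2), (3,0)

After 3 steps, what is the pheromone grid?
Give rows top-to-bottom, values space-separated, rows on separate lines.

After step 1: ants at (0,2),(2,0)
  0 0 1 0 0
  0 0 0 0 0
  1 0 0 0 0
  0 0 0 0 1
  0 0 1 0 2
After step 2: ants at (0,3),(1,0)
  0 0 0 1 0
  1 0 0 0 0
  0 0 0 0 0
  0 0 0 0 0
  0 0 0 0 1
After step 3: ants at (0,4),(0,0)
  1 0 0 0 1
  0 0 0 0 0
  0 0 0 0 0
  0 0 0 0 0
  0 0 0 0 0

1 0 0 0 1
0 0 0 0 0
0 0 0 0 0
0 0 0 0 0
0 0 0 0 0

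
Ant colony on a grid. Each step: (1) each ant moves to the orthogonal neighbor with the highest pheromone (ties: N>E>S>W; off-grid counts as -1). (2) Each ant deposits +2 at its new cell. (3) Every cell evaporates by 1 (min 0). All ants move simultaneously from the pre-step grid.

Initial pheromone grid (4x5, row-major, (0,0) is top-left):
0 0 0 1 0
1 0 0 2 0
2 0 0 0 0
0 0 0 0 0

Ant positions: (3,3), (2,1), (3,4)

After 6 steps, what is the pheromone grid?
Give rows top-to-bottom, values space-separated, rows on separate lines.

After step 1: ants at (2,3),(2,0),(2,4)
  0 0 0 0 0
  0 0 0 1 0
  3 0 0 1 1
  0 0 0 0 0
After step 2: ants at (1,3),(1,0),(2,3)
  0 0 0 0 0
  1 0 0 2 0
  2 0 0 2 0
  0 0 0 0 0
After step 3: ants at (2,3),(2,0),(1,3)
  0 0 0 0 0
  0 0 0 3 0
  3 0 0 3 0
  0 0 0 0 0
After step 4: ants at (1,3),(1,0),(2,3)
  0 0 0 0 0
  1 0 0 4 0
  2 0 0 4 0
  0 0 0 0 0
After step 5: ants at (2,3),(2,0),(1,3)
  0 0 0 0 0
  0 0 0 5 0
  3 0 0 5 0
  0 0 0 0 0
After step 6: ants at (1,3),(1,0),(2,3)
  0 0 0 0 0
  1 0 0 6 0
  2 0 0 6 0
  0 0 0 0 0

0 0 0 0 0
1 0 0 6 0
2 0 0 6 0
0 0 0 0 0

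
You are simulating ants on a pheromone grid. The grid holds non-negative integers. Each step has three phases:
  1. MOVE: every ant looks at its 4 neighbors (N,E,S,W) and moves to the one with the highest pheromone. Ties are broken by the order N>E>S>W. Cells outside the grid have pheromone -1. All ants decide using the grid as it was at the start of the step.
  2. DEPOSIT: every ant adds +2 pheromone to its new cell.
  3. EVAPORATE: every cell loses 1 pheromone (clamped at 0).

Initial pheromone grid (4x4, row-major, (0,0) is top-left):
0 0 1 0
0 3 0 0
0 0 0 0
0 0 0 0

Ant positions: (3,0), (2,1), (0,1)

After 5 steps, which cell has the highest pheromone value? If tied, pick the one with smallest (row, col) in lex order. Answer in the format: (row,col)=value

Step 1: ant0:(3,0)->N->(2,0) | ant1:(2,1)->N->(1,1) | ant2:(0,1)->S->(1,1)
  grid max=6 at (1,1)
Step 2: ant0:(2,0)->N->(1,0) | ant1:(1,1)->N->(0,1) | ant2:(1,1)->N->(0,1)
  grid max=5 at (1,1)
Step 3: ant0:(1,0)->E->(1,1) | ant1:(0,1)->S->(1,1) | ant2:(0,1)->S->(1,1)
  grid max=10 at (1,1)
Step 4: ant0:(1,1)->N->(0,1) | ant1:(1,1)->N->(0,1) | ant2:(1,1)->N->(0,1)
  grid max=9 at (1,1)
Step 5: ant0:(0,1)->S->(1,1) | ant1:(0,1)->S->(1,1) | ant2:(0,1)->S->(1,1)
  grid max=14 at (1,1)
Final grid:
  0 6 0 0
  0 14 0 0
  0 0 0 0
  0 0 0 0
Max pheromone 14 at (1,1)

Answer: (1,1)=14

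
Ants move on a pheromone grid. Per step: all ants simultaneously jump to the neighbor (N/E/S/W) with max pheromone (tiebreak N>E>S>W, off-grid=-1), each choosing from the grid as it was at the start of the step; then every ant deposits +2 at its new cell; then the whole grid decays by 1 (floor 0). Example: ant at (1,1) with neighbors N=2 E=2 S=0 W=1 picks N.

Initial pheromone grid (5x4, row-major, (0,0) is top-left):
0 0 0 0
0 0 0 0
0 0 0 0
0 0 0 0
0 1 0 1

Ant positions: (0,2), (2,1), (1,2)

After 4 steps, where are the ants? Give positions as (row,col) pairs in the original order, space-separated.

Step 1: ant0:(0,2)->E->(0,3) | ant1:(2,1)->N->(1,1) | ant2:(1,2)->N->(0,2)
  grid max=1 at (0,2)
Step 2: ant0:(0,3)->W->(0,2) | ant1:(1,1)->N->(0,1) | ant2:(0,2)->E->(0,3)
  grid max=2 at (0,2)
Step 3: ant0:(0,2)->E->(0,3) | ant1:(0,1)->E->(0,2) | ant2:(0,3)->W->(0,2)
  grid max=5 at (0,2)
Step 4: ant0:(0,3)->W->(0,2) | ant1:(0,2)->E->(0,3) | ant2:(0,2)->E->(0,3)
  grid max=6 at (0,2)

(0,2) (0,3) (0,3)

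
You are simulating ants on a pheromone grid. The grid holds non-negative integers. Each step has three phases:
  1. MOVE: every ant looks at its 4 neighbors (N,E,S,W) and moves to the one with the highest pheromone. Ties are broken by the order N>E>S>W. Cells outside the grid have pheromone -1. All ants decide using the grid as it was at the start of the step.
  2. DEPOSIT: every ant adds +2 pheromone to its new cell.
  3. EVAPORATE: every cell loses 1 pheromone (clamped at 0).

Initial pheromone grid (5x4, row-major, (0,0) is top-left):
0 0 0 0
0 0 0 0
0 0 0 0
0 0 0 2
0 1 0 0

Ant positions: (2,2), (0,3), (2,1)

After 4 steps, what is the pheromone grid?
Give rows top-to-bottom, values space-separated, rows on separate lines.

After step 1: ants at (1,2),(1,3),(1,1)
  0 0 0 0
  0 1 1 1
  0 0 0 0
  0 0 0 1
  0 0 0 0
After step 2: ants at (1,3),(1,2),(1,2)
  0 0 0 0
  0 0 4 2
  0 0 0 0
  0 0 0 0
  0 0 0 0
After step 3: ants at (1,2),(1,3),(1,3)
  0 0 0 0
  0 0 5 5
  0 0 0 0
  0 0 0 0
  0 0 0 0
After step 4: ants at (1,3),(1,2),(1,2)
  0 0 0 0
  0 0 8 6
  0 0 0 0
  0 0 0 0
  0 0 0 0

0 0 0 0
0 0 8 6
0 0 0 0
0 0 0 0
0 0 0 0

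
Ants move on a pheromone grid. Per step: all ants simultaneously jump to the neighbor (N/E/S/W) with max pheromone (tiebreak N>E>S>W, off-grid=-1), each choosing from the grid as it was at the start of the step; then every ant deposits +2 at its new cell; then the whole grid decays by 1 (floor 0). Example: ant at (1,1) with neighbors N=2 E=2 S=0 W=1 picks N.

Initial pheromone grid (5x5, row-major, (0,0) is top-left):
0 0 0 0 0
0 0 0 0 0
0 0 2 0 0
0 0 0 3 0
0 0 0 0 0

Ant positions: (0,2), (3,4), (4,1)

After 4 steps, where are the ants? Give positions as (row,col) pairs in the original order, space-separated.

Step 1: ant0:(0,2)->E->(0,3) | ant1:(3,4)->W->(3,3) | ant2:(4,1)->N->(3,1)
  grid max=4 at (3,3)
Step 2: ant0:(0,3)->E->(0,4) | ant1:(3,3)->N->(2,3) | ant2:(3,1)->N->(2,1)
  grid max=3 at (3,3)
Step 3: ant0:(0,4)->S->(1,4) | ant1:(2,3)->S->(3,3) | ant2:(2,1)->N->(1,1)
  grid max=4 at (3,3)
Step 4: ant0:(1,4)->N->(0,4) | ant1:(3,3)->N->(2,3) | ant2:(1,1)->N->(0,1)
  grid max=3 at (3,3)

(0,4) (2,3) (0,1)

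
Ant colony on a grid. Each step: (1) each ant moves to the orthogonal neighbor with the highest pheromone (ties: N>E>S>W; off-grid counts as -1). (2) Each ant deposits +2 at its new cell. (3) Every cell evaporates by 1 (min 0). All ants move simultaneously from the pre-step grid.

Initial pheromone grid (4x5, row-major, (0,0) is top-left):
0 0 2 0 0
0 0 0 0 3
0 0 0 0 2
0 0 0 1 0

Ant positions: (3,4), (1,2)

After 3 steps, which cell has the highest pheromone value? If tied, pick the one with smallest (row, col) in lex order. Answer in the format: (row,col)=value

Step 1: ant0:(3,4)->N->(2,4) | ant1:(1,2)->N->(0,2)
  grid max=3 at (0,2)
Step 2: ant0:(2,4)->N->(1,4) | ant1:(0,2)->E->(0,3)
  grid max=3 at (1,4)
Step 3: ant0:(1,4)->S->(2,4) | ant1:(0,3)->W->(0,2)
  grid max=3 at (0,2)
Final grid:
  0 0 3 0 0
  0 0 0 0 2
  0 0 0 0 3
  0 0 0 0 0
Max pheromone 3 at (0,2)

Answer: (0,2)=3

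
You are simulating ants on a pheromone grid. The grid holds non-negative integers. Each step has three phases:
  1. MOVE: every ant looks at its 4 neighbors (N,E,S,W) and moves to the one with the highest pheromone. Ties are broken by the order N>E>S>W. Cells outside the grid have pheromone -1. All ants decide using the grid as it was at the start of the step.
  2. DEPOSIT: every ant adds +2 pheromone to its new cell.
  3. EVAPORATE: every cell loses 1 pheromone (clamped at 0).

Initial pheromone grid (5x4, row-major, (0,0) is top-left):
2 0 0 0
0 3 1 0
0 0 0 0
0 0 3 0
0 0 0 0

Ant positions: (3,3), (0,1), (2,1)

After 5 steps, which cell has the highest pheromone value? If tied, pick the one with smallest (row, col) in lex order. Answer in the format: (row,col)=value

Answer: (1,1)=10

Derivation:
Step 1: ant0:(3,3)->W->(3,2) | ant1:(0,1)->S->(1,1) | ant2:(2,1)->N->(1,1)
  grid max=6 at (1,1)
Step 2: ant0:(3,2)->N->(2,2) | ant1:(1,1)->N->(0,1) | ant2:(1,1)->N->(0,1)
  grid max=5 at (1,1)
Step 3: ant0:(2,2)->S->(3,2) | ant1:(0,1)->S->(1,1) | ant2:(0,1)->S->(1,1)
  grid max=8 at (1,1)
Step 4: ant0:(3,2)->N->(2,2) | ant1:(1,1)->N->(0,1) | ant2:(1,1)->N->(0,1)
  grid max=7 at (1,1)
Step 5: ant0:(2,2)->S->(3,2) | ant1:(0,1)->S->(1,1) | ant2:(0,1)->S->(1,1)
  grid max=10 at (1,1)
Final grid:
  0 4 0 0
  0 10 0 0
  0 0 0 0
  0 0 4 0
  0 0 0 0
Max pheromone 10 at (1,1)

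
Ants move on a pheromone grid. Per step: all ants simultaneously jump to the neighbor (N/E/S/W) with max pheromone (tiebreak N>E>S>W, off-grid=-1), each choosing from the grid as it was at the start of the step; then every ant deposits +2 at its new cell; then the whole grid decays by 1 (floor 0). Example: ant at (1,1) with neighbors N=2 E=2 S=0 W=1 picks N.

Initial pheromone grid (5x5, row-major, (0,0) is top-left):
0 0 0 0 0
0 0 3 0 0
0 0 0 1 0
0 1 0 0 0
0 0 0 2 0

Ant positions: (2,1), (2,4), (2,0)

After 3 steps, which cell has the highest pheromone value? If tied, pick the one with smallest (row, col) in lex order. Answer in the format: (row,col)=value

Step 1: ant0:(2,1)->S->(3,1) | ant1:(2,4)->W->(2,3) | ant2:(2,0)->N->(1,0)
  grid max=2 at (1,2)
Step 2: ant0:(3,1)->N->(2,1) | ant1:(2,3)->N->(1,3) | ant2:(1,0)->N->(0,0)
  grid max=1 at (0,0)
Step 3: ant0:(2,1)->S->(3,1) | ant1:(1,3)->S->(2,3) | ant2:(0,0)->E->(0,1)
  grid max=2 at (2,3)
Final grid:
  0 1 0 0 0
  0 0 0 0 0
  0 0 0 2 0
  0 2 0 0 0
  0 0 0 0 0
Max pheromone 2 at (2,3)

Answer: (2,3)=2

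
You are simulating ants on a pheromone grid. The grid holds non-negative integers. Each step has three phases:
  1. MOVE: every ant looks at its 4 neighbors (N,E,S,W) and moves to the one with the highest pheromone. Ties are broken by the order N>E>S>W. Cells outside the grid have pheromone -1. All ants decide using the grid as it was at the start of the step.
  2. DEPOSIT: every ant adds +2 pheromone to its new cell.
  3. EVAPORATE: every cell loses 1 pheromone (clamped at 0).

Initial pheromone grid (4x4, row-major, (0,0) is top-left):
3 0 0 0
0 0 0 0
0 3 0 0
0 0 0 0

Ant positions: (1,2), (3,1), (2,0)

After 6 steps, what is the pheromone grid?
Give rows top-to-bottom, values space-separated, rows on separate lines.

After step 1: ants at (0,2),(2,1),(2,1)
  2 0 1 0
  0 0 0 0
  0 6 0 0
  0 0 0 0
After step 2: ants at (0,3),(1,1),(1,1)
  1 0 0 1
  0 3 0 0
  0 5 0 0
  0 0 0 0
After step 3: ants at (1,3),(2,1),(2,1)
  0 0 0 0
  0 2 0 1
  0 8 0 0
  0 0 0 0
After step 4: ants at (0,3),(1,1),(1,1)
  0 0 0 1
  0 5 0 0
  0 7 0 0
  0 0 0 0
After step 5: ants at (1,3),(2,1),(2,1)
  0 0 0 0
  0 4 0 1
  0 10 0 0
  0 0 0 0
After step 6: ants at (0,3),(1,1),(1,1)
  0 0 0 1
  0 7 0 0
  0 9 0 0
  0 0 0 0

0 0 0 1
0 7 0 0
0 9 0 0
0 0 0 0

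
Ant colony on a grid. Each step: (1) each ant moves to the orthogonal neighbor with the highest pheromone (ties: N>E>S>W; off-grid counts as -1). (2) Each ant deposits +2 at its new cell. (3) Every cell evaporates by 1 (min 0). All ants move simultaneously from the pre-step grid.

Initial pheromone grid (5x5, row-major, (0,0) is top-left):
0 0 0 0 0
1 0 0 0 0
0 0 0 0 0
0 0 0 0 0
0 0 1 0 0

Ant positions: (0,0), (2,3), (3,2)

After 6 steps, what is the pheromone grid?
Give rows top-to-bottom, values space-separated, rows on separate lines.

After step 1: ants at (1,0),(1,3),(4,2)
  0 0 0 0 0
  2 0 0 1 0
  0 0 0 0 0
  0 0 0 0 0
  0 0 2 0 0
After step 2: ants at (0,0),(0,3),(3,2)
  1 0 0 1 0
  1 0 0 0 0
  0 0 0 0 0
  0 0 1 0 0
  0 0 1 0 0
After step 3: ants at (1,0),(0,4),(4,2)
  0 0 0 0 1
  2 0 0 0 0
  0 0 0 0 0
  0 0 0 0 0
  0 0 2 0 0
After step 4: ants at (0,0),(1,4),(3,2)
  1 0 0 0 0
  1 0 0 0 1
  0 0 0 0 0
  0 0 1 0 0
  0 0 1 0 0
After step 5: ants at (1,0),(0,4),(4,2)
  0 0 0 0 1
  2 0 0 0 0
  0 0 0 0 0
  0 0 0 0 0
  0 0 2 0 0
After step 6: ants at (0,0),(1,4),(3,2)
  1 0 0 0 0
  1 0 0 0 1
  0 0 0 0 0
  0 0 1 0 0
  0 0 1 0 0

1 0 0 0 0
1 0 0 0 1
0 0 0 0 0
0 0 1 0 0
0 0 1 0 0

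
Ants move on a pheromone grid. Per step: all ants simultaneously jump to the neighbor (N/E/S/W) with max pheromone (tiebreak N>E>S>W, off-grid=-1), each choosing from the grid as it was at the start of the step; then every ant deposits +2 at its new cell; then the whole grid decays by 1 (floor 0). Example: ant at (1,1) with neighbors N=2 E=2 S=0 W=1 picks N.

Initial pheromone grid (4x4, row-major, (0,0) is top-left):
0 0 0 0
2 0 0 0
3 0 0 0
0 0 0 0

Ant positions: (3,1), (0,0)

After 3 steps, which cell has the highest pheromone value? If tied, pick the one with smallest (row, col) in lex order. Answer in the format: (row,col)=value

Step 1: ant0:(3,1)->N->(2,1) | ant1:(0,0)->S->(1,0)
  grid max=3 at (1,0)
Step 2: ant0:(2,1)->W->(2,0) | ant1:(1,0)->S->(2,0)
  grid max=5 at (2,0)
Step 3: ant0:(2,0)->N->(1,0) | ant1:(2,0)->N->(1,0)
  grid max=5 at (1,0)
Final grid:
  0 0 0 0
  5 0 0 0
  4 0 0 0
  0 0 0 0
Max pheromone 5 at (1,0)

Answer: (1,0)=5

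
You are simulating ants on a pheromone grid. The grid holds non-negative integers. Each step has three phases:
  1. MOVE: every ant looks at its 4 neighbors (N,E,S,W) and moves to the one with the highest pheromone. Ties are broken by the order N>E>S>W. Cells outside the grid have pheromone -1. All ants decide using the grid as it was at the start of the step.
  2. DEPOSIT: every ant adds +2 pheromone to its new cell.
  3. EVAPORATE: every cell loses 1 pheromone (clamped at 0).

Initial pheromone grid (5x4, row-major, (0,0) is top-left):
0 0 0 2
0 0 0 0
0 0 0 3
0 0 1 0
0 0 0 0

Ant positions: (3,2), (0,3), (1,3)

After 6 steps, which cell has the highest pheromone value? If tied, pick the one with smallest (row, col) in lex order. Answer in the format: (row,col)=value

Step 1: ant0:(3,2)->N->(2,2) | ant1:(0,3)->S->(1,3) | ant2:(1,3)->S->(2,3)
  grid max=4 at (2,3)
Step 2: ant0:(2,2)->E->(2,3) | ant1:(1,3)->S->(2,3) | ant2:(2,3)->N->(1,3)
  grid max=7 at (2,3)
Step 3: ant0:(2,3)->N->(1,3) | ant1:(2,3)->N->(1,3) | ant2:(1,3)->S->(2,3)
  grid max=8 at (2,3)
Step 4: ant0:(1,3)->S->(2,3) | ant1:(1,3)->S->(2,3) | ant2:(2,3)->N->(1,3)
  grid max=11 at (2,3)
Step 5: ant0:(2,3)->N->(1,3) | ant1:(2,3)->N->(1,3) | ant2:(1,3)->S->(2,3)
  grid max=12 at (2,3)
Step 6: ant0:(1,3)->S->(2,3) | ant1:(1,3)->S->(2,3) | ant2:(2,3)->N->(1,3)
  grid max=15 at (2,3)
Final grid:
  0 0 0 0
  0 0 0 10
  0 0 0 15
  0 0 0 0
  0 0 0 0
Max pheromone 15 at (2,3)

Answer: (2,3)=15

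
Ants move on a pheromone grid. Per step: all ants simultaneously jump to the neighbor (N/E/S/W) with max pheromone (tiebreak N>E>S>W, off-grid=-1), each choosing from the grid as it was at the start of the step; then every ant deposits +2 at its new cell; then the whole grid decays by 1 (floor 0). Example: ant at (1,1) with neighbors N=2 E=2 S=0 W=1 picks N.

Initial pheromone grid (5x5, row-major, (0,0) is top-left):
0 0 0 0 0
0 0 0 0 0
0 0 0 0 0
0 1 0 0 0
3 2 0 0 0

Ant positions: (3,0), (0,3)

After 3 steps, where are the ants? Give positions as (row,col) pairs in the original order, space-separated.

Step 1: ant0:(3,0)->S->(4,0) | ant1:(0,3)->E->(0,4)
  grid max=4 at (4,0)
Step 2: ant0:(4,0)->E->(4,1) | ant1:(0,4)->S->(1,4)
  grid max=3 at (4,0)
Step 3: ant0:(4,1)->W->(4,0) | ant1:(1,4)->N->(0,4)
  grid max=4 at (4,0)

(4,0) (0,4)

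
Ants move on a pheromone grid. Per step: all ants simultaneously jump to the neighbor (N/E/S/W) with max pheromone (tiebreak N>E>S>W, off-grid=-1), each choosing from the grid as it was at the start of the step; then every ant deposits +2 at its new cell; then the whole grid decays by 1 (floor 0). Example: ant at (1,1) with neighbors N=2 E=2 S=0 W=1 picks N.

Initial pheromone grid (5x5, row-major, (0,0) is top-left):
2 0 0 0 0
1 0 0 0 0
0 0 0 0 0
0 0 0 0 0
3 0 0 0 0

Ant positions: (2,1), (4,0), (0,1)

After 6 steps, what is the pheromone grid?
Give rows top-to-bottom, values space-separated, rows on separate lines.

After step 1: ants at (1,1),(3,0),(0,0)
  3 0 0 0 0
  0 1 0 0 0
  0 0 0 0 0
  1 0 0 0 0
  2 0 0 0 0
After step 2: ants at (0,1),(4,0),(0,1)
  2 3 0 0 0
  0 0 0 0 0
  0 0 0 0 0
  0 0 0 0 0
  3 0 0 0 0
After step 3: ants at (0,0),(3,0),(0,0)
  5 2 0 0 0
  0 0 0 0 0
  0 0 0 0 0
  1 0 0 0 0
  2 0 0 0 0
After step 4: ants at (0,1),(4,0),(0,1)
  4 5 0 0 0
  0 0 0 0 0
  0 0 0 0 0
  0 0 0 0 0
  3 0 0 0 0
After step 5: ants at (0,0),(3,0),(0,0)
  7 4 0 0 0
  0 0 0 0 0
  0 0 0 0 0
  1 0 0 0 0
  2 0 0 0 0
After step 6: ants at (0,1),(4,0),(0,1)
  6 7 0 0 0
  0 0 0 0 0
  0 0 0 0 0
  0 0 0 0 0
  3 0 0 0 0

6 7 0 0 0
0 0 0 0 0
0 0 0 0 0
0 0 0 0 0
3 0 0 0 0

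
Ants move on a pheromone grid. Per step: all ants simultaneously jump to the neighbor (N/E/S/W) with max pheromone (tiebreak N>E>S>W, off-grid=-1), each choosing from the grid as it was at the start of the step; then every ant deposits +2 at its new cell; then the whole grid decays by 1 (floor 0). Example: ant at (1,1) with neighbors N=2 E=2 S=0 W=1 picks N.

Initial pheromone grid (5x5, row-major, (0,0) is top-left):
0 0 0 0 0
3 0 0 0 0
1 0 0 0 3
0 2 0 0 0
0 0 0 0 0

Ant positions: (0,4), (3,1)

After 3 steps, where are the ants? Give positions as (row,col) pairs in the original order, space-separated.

Step 1: ant0:(0,4)->S->(1,4) | ant1:(3,1)->N->(2,1)
  grid max=2 at (1,0)
Step 2: ant0:(1,4)->S->(2,4) | ant1:(2,1)->S->(3,1)
  grid max=3 at (2,4)
Step 3: ant0:(2,4)->N->(1,4) | ant1:(3,1)->N->(2,1)
  grid max=2 at (2,4)

(1,4) (2,1)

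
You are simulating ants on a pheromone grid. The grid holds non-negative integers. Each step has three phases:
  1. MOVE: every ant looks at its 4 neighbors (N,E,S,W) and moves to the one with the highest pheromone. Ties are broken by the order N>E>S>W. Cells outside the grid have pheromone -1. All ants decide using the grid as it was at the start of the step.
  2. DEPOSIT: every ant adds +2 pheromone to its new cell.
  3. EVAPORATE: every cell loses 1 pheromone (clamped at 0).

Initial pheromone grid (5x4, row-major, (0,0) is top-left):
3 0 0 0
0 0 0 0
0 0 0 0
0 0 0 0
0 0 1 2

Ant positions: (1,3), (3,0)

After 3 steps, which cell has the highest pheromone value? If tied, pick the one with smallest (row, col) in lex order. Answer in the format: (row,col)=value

Answer: (0,0)=2

Derivation:
Step 1: ant0:(1,3)->N->(0,3) | ant1:(3,0)->N->(2,0)
  grid max=2 at (0,0)
Step 2: ant0:(0,3)->S->(1,3) | ant1:(2,0)->N->(1,0)
  grid max=1 at (0,0)
Step 3: ant0:(1,3)->N->(0,3) | ant1:(1,0)->N->(0,0)
  grid max=2 at (0,0)
Final grid:
  2 0 0 1
  0 0 0 0
  0 0 0 0
  0 0 0 0
  0 0 0 0
Max pheromone 2 at (0,0)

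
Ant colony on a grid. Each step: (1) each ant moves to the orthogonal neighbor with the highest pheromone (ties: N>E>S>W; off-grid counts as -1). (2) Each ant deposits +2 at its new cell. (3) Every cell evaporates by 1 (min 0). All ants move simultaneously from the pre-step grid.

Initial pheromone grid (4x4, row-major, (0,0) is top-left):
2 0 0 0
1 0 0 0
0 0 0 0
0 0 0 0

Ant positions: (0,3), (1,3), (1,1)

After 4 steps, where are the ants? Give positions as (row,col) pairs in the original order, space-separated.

Step 1: ant0:(0,3)->S->(1,3) | ant1:(1,3)->N->(0,3) | ant2:(1,1)->W->(1,0)
  grid max=2 at (1,0)
Step 2: ant0:(1,3)->N->(0,3) | ant1:(0,3)->S->(1,3) | ant2:(1,0)->N->(0,0)
  grid max=2 at (0,0)
Step 3: ant0:(0,3)->S->(1,3) | ant1:(1,3)->N->(0,3) | ant2:(0,0)->S->(1,0)
  grid max=3 at (0,3)
Step 4: ant0:(1,3)->N->(0,3) | ant1:(0,3)->S->(1,3) | ant2:(1,0)->N->(0,0)
  grid max=4 at (0,3)

(0,3) (1,3) (0,0)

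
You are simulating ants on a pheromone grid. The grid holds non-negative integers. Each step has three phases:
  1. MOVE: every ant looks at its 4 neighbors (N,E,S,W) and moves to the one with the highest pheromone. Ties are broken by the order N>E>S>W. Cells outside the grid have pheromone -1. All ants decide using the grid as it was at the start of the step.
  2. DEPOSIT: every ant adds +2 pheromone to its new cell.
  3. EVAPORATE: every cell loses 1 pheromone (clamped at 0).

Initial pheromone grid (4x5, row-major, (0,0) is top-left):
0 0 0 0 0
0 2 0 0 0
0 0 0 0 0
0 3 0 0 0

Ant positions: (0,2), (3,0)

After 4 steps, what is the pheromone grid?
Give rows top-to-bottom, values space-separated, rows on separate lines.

After step 1: ants at (0,3),(3,1)
  0 0 0 1 0
  0 1 0 0 0
  0 0 0 0 0
  0 4 0 0 0
After step 2: ants at (0,4),(2,1)
  0 0 0 0 1
  0 0 0 0 0
  0 1 0 0 0
  0 3 0 0 0
After step 3: ants at (1,4),(3,1)
  0 0 0 0 0
  0 0 0 0 1
  0 0 0 0 0
  0 4 0 0 0
After step 4: ants at (0,4),(2,1)
  0 0 0 0 1
  0 0 0 0 0
  0 1 0 0 0
  0 3 0 0 0

0 0 0 0 1
0 0 0 0 0
0 1 0 0 0
0 3 0 0 0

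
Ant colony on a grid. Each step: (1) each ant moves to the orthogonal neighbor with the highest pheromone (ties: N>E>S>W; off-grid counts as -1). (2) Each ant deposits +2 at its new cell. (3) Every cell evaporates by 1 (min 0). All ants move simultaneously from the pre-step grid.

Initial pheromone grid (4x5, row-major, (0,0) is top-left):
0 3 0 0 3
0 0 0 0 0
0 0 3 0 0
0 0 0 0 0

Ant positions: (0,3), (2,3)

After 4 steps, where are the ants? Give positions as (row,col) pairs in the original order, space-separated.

Step 1: ant0:(0,3)->E->(0,4) | ant1:(2,3)->W->(2,2)
  grid max=4 at (0,4)
Step 2: ant0:(0,4)->S->(1,4) | ant1:(2,2)->N->(1,2)
  grid max=3 at (0,4)
Step 3: ant0:(1,4)->N->(0,4) | ant1:(1,2)->S->(2,2)
  grid max=4 at (0,4)
Step 4: ant0:(0,4)->S->(1,4) | ant1:(2,2)->N->(1,2)
  grid max=3 at (0,4)

(1,4) (1,2)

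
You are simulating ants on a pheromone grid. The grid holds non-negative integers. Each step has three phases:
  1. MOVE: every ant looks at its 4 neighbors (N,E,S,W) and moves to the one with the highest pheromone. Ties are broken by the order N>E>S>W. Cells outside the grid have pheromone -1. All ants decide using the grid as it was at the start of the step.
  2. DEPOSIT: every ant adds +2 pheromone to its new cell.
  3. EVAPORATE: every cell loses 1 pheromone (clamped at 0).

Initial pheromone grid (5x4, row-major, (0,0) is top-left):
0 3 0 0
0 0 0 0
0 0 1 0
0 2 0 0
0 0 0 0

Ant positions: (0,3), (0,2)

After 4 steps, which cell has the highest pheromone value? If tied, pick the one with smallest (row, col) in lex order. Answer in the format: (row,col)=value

Step 1: ant0:(0,3)->S->(1,3) | ant1:(0,2)->W->(0,1)
  grid max=4 at (0,1)
Step 2: ant0:(1,3)->N->(0,3) | ant1:(0,1)->E->(0,2)
  grid max=3 at (0,1)
Step 3: ant0:(0,3)->W->(0,2) | ant1:(0,2)->W->(0,1)
  grid max=4 at (0,1)
Step 4: ant0:(0,2)->W->(0,1) | ant1:(0,1)->E->(0,2)
  grid max=5 at (0,1)
Final grid:
  0 5 3 0
  0 0 0 0
  0 0 0 0
  0 0 0 0
  0 0 0 0
Max pheromone 5 at (0,1)

Answer: (0,1)=5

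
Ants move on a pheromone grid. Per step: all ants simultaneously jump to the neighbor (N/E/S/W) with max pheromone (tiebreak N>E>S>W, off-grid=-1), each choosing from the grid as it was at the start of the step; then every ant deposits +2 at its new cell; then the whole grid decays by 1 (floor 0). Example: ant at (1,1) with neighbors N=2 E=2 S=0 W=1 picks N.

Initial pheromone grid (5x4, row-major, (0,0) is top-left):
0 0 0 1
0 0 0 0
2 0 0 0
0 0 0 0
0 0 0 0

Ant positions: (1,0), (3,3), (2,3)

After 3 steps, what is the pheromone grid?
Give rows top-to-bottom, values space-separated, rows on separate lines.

After step 1: ants at (2,0),(2,3),(1,3)
  0 0 0 0
  0 0 0 1
  3 0 0 1
  0 0 0 0
  0 0 0 0
After step 2: ants at (1,0),(1,3),(2,3)
  0 0 0 0
  1 0 0 2
  2 0 0 2
  0 0 0 0
  0 0 0 0
After step 3: ants at (2,0),(2,3),(1,3)
  0 0 0 0
  0 0 0 3
  3 0 0 3
  0 0 0 0
  0 0 0 0

0 0 0 0
0 0 0 3
3 0 0 3
0 0 0 0
0 0 0 0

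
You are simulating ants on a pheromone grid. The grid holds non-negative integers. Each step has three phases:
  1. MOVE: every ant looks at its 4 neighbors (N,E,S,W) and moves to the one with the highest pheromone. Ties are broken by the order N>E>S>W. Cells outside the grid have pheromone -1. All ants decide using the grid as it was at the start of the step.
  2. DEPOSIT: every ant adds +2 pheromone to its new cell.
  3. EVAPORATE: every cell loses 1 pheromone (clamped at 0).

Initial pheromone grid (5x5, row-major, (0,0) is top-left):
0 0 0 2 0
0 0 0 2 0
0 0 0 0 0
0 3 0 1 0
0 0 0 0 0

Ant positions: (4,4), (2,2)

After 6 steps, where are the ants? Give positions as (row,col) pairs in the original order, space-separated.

Step 1: ant0:(4,4)->N->(3,4) | ant1:(2,2)->N->(1,2)
  grid max=2 at (3,1)
Step 2: ant0:(3,4)->N->(2,4) | ant1:(1,2)->E->(1,3)
  grid max=2 at (1,3)
Step 3: ant0:(2,4)->N->(1,4) | ant1:(1,3)->N->(0,3)
  grid max=1 at (0,3)
Step 4: ant0:(1,4)->W->(1,3) | ant1:(0,3)->S->(1,3)
  grid max=4 at (1,3)
Step 5: ant0:(1,3)->N->(0,3) | ant1:(1,3)->N->(0,3)
  grid max=3 at (0,3)
Step 6: ant0:(0,3)->S->(1,3) | ant1:(0,3)->S->(1,3)
  grid max=6 at (1,3)

(1,3) (1,3)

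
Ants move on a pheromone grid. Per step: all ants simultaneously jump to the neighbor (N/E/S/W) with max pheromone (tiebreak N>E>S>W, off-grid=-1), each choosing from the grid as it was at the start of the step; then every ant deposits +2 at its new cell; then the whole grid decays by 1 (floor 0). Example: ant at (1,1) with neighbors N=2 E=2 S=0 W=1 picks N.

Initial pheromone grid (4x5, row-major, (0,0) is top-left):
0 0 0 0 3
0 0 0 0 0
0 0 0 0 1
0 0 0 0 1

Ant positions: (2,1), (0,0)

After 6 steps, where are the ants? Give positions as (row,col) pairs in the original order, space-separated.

Step 1: ant0:(2,1)->N->(1,1) | ant1:(0,0)->E->(0,1)
  grid max=2 at (0,4)
Step 2: ant0:(1,1)->N->(0,1) | ant1:(0,1)->S->(1,1)
  grid max=2 at (0,1)
Step 3: ant0:(0,1)->S->(1,1) | ant1:(1,1)->N->(0,1)
  grid max=3 at (0,1)
Step 4: ant0:(1,1)->N->(0,1) | ant1:(0,1)->S->(1,1)
  grid max=4 at (0,1)
Step 5: ant0:(0,1)->S->(1,1) | ant1:(1,1)->N->(0,1)
  grid max=5 at (0,1)
Step 6: ant0:(1,1)->N->(0,1) | ant1:(0,1)->S->(1,1)
  grid max=6 at (0,1)

(0,1) (1,1)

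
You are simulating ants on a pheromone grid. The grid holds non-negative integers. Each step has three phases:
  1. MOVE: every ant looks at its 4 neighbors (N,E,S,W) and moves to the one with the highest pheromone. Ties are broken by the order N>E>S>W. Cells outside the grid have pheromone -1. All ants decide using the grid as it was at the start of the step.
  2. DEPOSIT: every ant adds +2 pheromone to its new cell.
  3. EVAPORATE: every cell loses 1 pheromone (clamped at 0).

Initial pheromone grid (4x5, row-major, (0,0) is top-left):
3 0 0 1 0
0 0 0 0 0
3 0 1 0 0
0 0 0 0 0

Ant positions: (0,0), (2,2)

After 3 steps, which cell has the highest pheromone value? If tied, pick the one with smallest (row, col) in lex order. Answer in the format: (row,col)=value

Answer: (0,0)=2

Derivation:
Step 1: ant0:(0,0)->E->(0,1) | ant1:(2,2)->N->(1,2)
  grid max=2 at (0,0)
Step 2: ant0:(0,1)->W->(0,0) | ant1:(1,2)->N->(0,2)
  grid max=3 at (0,0)
Step 3: ant0:(0,0)->E->(0,1) | ant1:(0,2)->E->(0,3)
  grid max=2 at (0,0)
Final grid:
  2 1 0 1 0
  0 0 0 0 0
  0 0 0 0 0
  0 0 0 0 0
Max pheromone 2 at (0,0)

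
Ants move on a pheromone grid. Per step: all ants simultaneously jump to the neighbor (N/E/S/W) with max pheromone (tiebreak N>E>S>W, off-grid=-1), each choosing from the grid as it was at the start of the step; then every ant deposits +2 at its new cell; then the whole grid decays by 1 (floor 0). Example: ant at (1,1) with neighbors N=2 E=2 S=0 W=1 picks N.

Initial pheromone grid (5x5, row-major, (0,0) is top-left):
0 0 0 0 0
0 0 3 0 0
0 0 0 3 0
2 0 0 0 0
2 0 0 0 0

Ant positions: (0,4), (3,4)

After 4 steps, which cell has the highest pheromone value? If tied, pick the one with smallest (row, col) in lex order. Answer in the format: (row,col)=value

Step 1: ant0:(0,4)->S->(1,4) | ant1:(3,4)->N->(2,4)
  grid max=2 at (1,2)
Step 2: ant0:(1,4)->S->(2,4) | ant1:(2,4)->W->(2,3)
  grid max=3 at (2,3)
Step 3: ant0:(2,4)->W->(2,3) | ant1:(2,3)->E->(2,4)
  grid max=4 at (2,3)
Step 4: ant0:(2,3)->E->(2,4) | ant1:(2,4)->W->(2,3)
  grid max=5 at (2,3)
Final grid:
  0 0 0 0 0
  0 0 0 0 0
  0 0 0 5 4
  0 0 0 0 0
  0 0 0 0 0
Max pheromone 5 at (2,3)

Answer: (2,3)=5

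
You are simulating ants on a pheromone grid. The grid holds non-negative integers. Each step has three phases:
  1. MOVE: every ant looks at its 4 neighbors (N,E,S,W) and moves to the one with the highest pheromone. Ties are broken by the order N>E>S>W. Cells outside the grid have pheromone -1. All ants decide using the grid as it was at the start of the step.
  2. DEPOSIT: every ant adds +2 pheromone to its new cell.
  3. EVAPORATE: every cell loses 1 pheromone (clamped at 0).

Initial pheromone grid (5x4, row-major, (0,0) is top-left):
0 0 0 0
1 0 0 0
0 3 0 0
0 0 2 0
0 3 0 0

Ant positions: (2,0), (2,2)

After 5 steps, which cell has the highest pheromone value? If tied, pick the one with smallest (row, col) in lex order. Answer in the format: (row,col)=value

Step 1: ant0:(2,0)->E->(2,1) | ant1:(2,2)->W->(2,1)
  grid max=6 at (2,1)
Step 2: ant0:(2,1)->N->(1,1) | ant1:(2,1)->N->(1,1)
  grid max=5 at (2,1)
Step 3: ant0:(1,1)->S->(2,1) | ant1:(1,1)->S->(2,1)
  grid max=8 at (2,1)
Step 4: ant0:(2,1)->N->(1,1) | ant1:(2,1)->N->(1,1)
  grid max=7 at (2,1)
Step 5: ant0:(1,1)->S->(2,1) | ant1:(1,1)->S->(2,1)
  grid max=10 at (2,1)
Final grid:
  0 0 0 0
  0 4 0 0
  0 10 0 0
  0 0 0 0
  0 0 0 0
Max pheromone 10 at (2,1)

Answer: (2,1)=10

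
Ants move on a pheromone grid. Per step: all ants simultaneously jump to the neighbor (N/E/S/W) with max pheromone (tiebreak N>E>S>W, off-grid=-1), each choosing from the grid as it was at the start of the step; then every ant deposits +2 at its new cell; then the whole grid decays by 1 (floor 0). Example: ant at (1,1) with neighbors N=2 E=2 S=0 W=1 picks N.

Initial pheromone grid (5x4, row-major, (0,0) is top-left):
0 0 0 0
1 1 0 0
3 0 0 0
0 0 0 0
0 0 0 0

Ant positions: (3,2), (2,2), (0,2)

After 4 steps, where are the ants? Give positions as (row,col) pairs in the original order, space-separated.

Step 1: ant0:(3,2)->N->(2,2) | ant1:(2,2)->N->(1,2) | ant2:(0,2)->E->(0,3)
  grid max=2 at (2,0)
Step 2: ant0:(2,2)->N->(1,2) | ant1:(1,2)->S->(2,2) | ant2:(0,3)->S->(1,3)
  grid max=2 at (1,2)
Step 3: ant0:(1,2)->S->(2,2) | ant1:(2,2)->N->(1,2) | ant2:(1,3)->W->(1,2)
  grid max=5 at (1,2)
Step 4: ant0:(2,2)->N->(1,2) | ant1:(1,2)->S->(2,2) | ant2:(1,2)->S->(2,2)
  grid max=6 at (1,2)

(1,2) (2,2) (2,2)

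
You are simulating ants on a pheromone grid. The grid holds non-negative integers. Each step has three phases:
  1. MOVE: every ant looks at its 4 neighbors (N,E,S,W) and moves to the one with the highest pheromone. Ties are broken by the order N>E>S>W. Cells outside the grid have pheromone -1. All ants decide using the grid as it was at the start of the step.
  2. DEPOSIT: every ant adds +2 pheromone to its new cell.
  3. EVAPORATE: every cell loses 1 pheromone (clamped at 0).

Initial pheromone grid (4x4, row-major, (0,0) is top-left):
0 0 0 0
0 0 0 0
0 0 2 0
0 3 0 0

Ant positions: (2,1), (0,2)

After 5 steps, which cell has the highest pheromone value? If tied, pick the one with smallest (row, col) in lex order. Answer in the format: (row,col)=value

Answer: (3,1)=4

Derivation:
Step 1: ant0:(2,1)->S->(3,1) | ant1:(0,2)->E->(0,3)
  grid max=4 at (3,1)
Step 2: ant0:(3,1)->N->(2,1) | ant1:(0,3)->S->(1,3)
  grid max=3 at (3,1)
Step 3: ant0:(2,1)->S->(3,1) | ant1:(1,3)->N->(0,3)
  grid max=4 at (3,1)
Step 4: ant0:(3,1)->N->(2,1) | ant1:(0,3)->S->(1,3)
  grid max=3 at (3,1)
Step 5: ant0:(2,1)->S->(3,1) | ant1:(1,3)->N->(0,3)
  grid max=4 at (3,1)
Final grid:
  0 0 0 1
  0 0 0 0
  0 0 0 0
  0 4 0 0
Max pheromone 4 at (3,1)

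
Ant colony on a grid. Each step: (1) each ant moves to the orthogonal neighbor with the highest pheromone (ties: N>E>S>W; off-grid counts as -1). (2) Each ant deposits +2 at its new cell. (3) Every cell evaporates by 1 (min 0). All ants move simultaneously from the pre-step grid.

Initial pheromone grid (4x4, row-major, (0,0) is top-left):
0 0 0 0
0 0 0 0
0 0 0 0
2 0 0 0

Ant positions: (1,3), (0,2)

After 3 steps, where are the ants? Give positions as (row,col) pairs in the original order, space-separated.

Step 1: ant0:(1,3)->N->(0,3) | ant1:(0,2)->E->(0,3)
  grid max=3 at (0,3)
Step 2: ant0:(0,3)->S->(1,3) | ant1:(0,3)->S->(1,3)
  grid max=3 at (1,3)
Step 3: ant0:(1,3)->N->(0,3) | ant1:(1,3)->N->(0,3)
  grid max=5 at (0,3)

(0,3) (0,3)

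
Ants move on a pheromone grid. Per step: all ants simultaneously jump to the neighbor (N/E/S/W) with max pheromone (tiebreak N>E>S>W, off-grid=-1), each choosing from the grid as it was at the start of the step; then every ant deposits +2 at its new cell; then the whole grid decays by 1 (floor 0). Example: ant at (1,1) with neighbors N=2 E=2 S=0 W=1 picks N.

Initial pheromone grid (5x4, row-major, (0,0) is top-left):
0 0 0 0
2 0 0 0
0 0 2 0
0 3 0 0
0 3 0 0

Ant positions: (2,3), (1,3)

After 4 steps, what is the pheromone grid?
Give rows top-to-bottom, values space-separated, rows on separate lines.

After step 1: ants at (2,2),(0,3)
  0 0 0 1
  1 0 0 0
  0 0 3 0
  0 2 0 0
  0 2 0 0
After step 2: ants at (1,2),(1,3)
  0 0 0 0
  0 0 1 1
  0 0 2 0
  0 1 0 0
  0 1 0 0
After step 3: ants at (2,2),(1,2)
  0 0 0 0
  0 0 2 0
  0 0 3 0
  0 0 0 0
  0 0 0 0
After step 4: ants at (1,2),(2,2)
  0 0 0 0
  0 0 3 0
  0 0 4 0
  0 0 0 0
  0 0 0 0

0 0 0 0
0 0 3 0
0 0 4 0
0 0 0 0
0 0 0 0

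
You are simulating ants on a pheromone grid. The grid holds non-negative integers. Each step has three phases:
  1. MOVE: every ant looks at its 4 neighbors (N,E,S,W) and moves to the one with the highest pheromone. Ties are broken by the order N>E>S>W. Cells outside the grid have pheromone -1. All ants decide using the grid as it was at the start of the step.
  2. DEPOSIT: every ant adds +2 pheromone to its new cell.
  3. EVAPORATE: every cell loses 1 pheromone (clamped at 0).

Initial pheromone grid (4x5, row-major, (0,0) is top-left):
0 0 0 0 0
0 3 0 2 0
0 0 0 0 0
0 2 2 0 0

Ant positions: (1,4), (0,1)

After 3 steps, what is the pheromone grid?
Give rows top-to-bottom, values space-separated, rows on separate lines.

After step 1: ants at (1,3),(1,1)
  0 0 0 0 0
  0 4 0 3 0
  0 0 0 0 0
  0 1 1 0 0
After step 2: ants at (0,3),(0,1)
  0 1 0 1 0
  0 3 0 2 0
  0 0 0 0 0
  0 0 0 0 0
After step 3: ants at (1,3),(1,1)
  0 0 0 0 0
  0 4 0 3 0
  0 0 0 0 0
  0 0 0 0 0

0 0 0 0 0
0 4 0 3 0
0 0 0 0 0
0 0 0 0 0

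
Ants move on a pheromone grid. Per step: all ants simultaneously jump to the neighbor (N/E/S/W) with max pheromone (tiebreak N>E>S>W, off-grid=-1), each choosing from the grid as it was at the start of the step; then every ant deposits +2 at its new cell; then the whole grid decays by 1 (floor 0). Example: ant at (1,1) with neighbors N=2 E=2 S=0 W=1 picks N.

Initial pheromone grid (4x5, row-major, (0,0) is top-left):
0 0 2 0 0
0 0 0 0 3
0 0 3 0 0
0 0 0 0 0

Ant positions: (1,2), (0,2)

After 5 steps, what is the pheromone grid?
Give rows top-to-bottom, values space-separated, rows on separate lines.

After step 1: ants at (2,2),(0,3)
  0 0 1 1 0
  0 0 0 0 2
  0 0 4 0 0
  0 0 0 0 0
After step 2: ants at (1,2),(0,2)
  0 0 2 0 0
  0 0 1 0 1
  0 0 3 0 0
  0 0 0 0 0
After step 3: ants at (2,2),(1,2)
  0 0 1 0 0
  0 0 2 0 0
  0 0 4 0 0
  0 0 0 0 0
After step 4: ants at (1,2),(2,2)
  0 0 0 0 0
  0 0 3 0 0
  0 0 5 0 0
  0 0 0 0 0
After step 5: ants at (2,2),(1,2)
  0 0 0 0 0
  0 0 4 0 0
  0 0 6 0 0
  0 0 0 0 0

0 0 0 0 0
0 0 4 0 0
0 0 6 0 0
0 0 0 0 0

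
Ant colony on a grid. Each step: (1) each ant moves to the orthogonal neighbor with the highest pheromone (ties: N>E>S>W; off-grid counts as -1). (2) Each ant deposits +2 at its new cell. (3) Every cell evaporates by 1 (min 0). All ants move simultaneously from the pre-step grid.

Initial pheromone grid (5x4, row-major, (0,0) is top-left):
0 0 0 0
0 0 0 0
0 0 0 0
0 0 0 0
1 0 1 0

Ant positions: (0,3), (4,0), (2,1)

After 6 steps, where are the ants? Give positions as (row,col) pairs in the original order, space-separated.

Step 1: ant0:(0,3)->S->(1,3) | ant1:(4,0)->N->(3,0) | ant2:(2,1)->N->(1,1)
  grid max=1 at (1,1)
Step 2: ant0:(1,3)->N->(0,3) | ant1:(3,0)->N->(2,0) | ant2:(1,1)->N->(0,1)
  grid max=1 at (0,1)
Step 3: ant0:(0,3)->S->(1,3) | ant1:(2,0)->N->(1,0) | ant2:(0,1)->E->(0,2)
  grid max=1 at (0,2)
Step 4: ant0:(1,3)->N->(0,3) | ant1:(1,0)->N->(0,0) | ant2:(0,2)->E->(0,3)
  grid max=3 at (0,3)
Step 5: ant0:(0,3)->S->(1,3) | ant1:(0,0)->E->(0,1) | ant2:(0,3)->S->(1,3)
  grid max=3 at (1,3)
Step 6: ant0:(1,3)->N->(0,3) | ant1:(0,1)->E->(0,2) | ant2:(1,3)->N->(0,3)
  grid max=5 at (0,3)

(0,3) (0,2) (0,3)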